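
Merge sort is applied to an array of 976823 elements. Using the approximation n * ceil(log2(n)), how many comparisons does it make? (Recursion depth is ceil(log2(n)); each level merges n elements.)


Merge sort divides the array into halves recursively.
Number of levels = ceil(log2(976823)) = 20
At each level, approximately n = 976823 comparisons are needed for merging.
Total comparisons ~ n * ceil(log2(n)) = 976823 * 20 = 19536460


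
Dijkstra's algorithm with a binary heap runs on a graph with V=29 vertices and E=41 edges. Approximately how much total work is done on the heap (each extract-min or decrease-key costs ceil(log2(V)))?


Dijkstra with a binary heap: each vertex is extracted once, each edge may relax once.
Each heap operation costs O(log V).
V + E = 29 + 41 = 70
ceil(log2(29)) = 5 (since 2^4 = 16 < 29 <= 32 = 2^5)
Total heap work = (V+E) * ceil(log2(V)) = 70 * 5 = 350


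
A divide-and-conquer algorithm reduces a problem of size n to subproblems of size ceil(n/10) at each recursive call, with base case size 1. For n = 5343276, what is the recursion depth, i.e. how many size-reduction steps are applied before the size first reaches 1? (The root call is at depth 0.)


Each step divides the size by 10 (rounding up); after k steps the size is ceil(n/10^k), which equals 1 exactly when 10^k >= n.
So the depth is the smallest k with 10^k >= 5343276, i.e. ceil(log_10(5343276)).
10^6 = 1000000 < 5343276 <= 10000000 = 10^7
Recursion depth = 7


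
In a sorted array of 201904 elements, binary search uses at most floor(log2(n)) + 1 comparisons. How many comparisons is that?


Halving sequence: 201904 -> 100952 -> 50476 -> 25238 -> 12619 -> 6309 -> 3154 -> 1577 -> 788 -> 394 -> 197 -> 98 -> 49 -> 24 -> 12 -> 6 -> 3 -> 1
Number of halvings = 17
Max comparisons = 17 + 1 = 18


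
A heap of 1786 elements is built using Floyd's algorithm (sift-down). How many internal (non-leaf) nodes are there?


Leaf nodes occupy roughly half the array.
Sift-down is called for each internal node, starting from the last one.
Internal nodes = floor(n/2) = floor(1786/2) = 893


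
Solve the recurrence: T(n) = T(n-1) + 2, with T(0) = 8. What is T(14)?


Unrolling the recurrence:
T(14) = T(13) + 2
       = T(12) + 2 + 2
       = T(11) + 2*3
       ...
       = T(0) + 2*14
       = 8 + 28 = 36


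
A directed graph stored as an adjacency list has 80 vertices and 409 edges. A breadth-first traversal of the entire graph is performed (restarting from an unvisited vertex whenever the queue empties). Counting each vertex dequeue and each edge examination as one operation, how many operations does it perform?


A full BFS traversal dequeues each vertex once and examines each edge once.
Vertex visits: 80
Edge visits: 409
V + E = 80 + 409 = 489


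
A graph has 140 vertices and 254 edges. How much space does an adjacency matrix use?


Adjacency matrix: V x V grid of entries
Space = V^2 = 140^2 = 140 * 140 = 19600


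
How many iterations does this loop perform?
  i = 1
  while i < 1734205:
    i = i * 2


The loop variable doubles each iteration:
i = 1 -> 2 -> 4 -> 8 -> 16 -> 32 -> 64 -> 128 -> 256 -> 512 -> 1024 -> 2048 -> 4096 -> 8192 -> 16384 -> 32768 -> 65536 -> 131072 -> 262144 -> 524288 -> 1048576 -> 2097152 (stop, 2097152 >= 1734205)
Number of doublings = ceil(log2(1734205)) = 21


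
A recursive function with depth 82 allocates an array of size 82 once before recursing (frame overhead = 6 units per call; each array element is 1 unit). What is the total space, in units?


Array allocation: 82 units (allocated once)
Stack frames: 82 deep * 6 per frame = 492 units
Total = 82 + 492 = 574


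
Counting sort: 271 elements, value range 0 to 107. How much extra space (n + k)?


n = 271 (output array)
k = 108 (count array for 108 distinct values)
Extra space = 271 + 108 = 379


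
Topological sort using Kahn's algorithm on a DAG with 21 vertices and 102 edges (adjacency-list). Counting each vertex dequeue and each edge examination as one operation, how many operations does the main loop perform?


Kahn's algorithm:
  1. Compute in-degrees: O(V + E)
  2. Process queue: each vertex dequeued once (O(V))
     each edge examined once (O(E))
Total = V + E = 21 + 102 = 123


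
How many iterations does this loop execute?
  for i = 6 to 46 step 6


The loop variable i takes values starting at 6 and increments by 6 each iteration.
Sequence: i = 6, 12, 18, 24, 30, 36, 42
The upper bound 46 is inclusive, so the count is floor((last - first) / step) + 1:
floor((46 - 6) / 6) + 1 = floor(40/6) + 1 = 6 + 1 = 7


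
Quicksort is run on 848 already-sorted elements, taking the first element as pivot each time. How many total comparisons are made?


Sum of comparisons per partition:
847 + 846 + ... + 1 + 0
= 848 * (848 - 1) / 2
= 848 * 847 / 2
= 359128


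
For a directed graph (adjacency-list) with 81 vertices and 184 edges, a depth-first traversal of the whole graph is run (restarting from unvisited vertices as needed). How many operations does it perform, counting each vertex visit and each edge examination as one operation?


A full DFS traversal visits each vertex once and examines each edge once.
V = 81
E = 184
Sum = 81 + 184 = 265


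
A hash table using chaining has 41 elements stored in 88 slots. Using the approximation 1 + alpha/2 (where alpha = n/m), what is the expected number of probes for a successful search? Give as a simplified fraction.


Load factor alpha = n/m = 41/88
Expected probes = 1 + alpha/2 = 1 + 41/(2*88)
= 1 + 41/176
= 176/176 + 41/176
= 217/176


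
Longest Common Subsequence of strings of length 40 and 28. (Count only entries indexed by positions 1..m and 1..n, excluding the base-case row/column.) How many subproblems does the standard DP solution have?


DP table indexed by positions in both strings.
First string: 40 positions
Second string: 28 positions
Total = 40 * 28 = 1120


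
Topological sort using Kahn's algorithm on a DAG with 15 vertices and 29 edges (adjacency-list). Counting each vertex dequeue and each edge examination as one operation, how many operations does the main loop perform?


Kahn's algorithm:
  1. Compute in-degrees: O(V + E)
  2. Process queue: each vertex dequeued once (O(V))
     each edge examined once (O(E))
Total = V + E = 15 + 29 = 44


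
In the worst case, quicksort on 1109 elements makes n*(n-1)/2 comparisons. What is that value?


Sum of comparisons per partition:
1108 + 1107 + ... + 1 + 0
= 1109 * (1109 - 1) / 2
= 1109 * 1108 / 2
= 614386


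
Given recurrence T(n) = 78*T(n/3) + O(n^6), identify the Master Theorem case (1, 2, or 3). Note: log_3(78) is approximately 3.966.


Master Theorem parameters: a=78, b=3, c=6
log_b(a) = 3.966
Compare b^c with a: 3^6 = 729 > 78, so c > log_b(a).
Comparing c=6 vs log_b(a)=3.966:
6 > 3.966 => Case 3
Result: T(n) = O(n^6)
Master Theorem case = 3


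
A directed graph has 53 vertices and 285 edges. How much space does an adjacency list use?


Adjacency list: one list head per vertex + one entry per edge
Vertex heads: 53
Edge entries: 285
Total = 53 + 285 = 338


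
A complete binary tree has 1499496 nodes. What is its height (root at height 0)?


In a complete binary tree, level k holds nodes 2^k .. 2^(k+1)-1 (1-indexed).
Height = floor(log2(n)) = floor(log2(1499496)) = 20
Check: 2^20 = 1048576 <= 1499496 < 2097152 = 2^21


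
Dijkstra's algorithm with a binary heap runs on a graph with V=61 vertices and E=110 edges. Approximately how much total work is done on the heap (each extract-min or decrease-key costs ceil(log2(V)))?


Dijkstra with a binary heap: each vertex is extracted once, each edge may relax once.
Each heap operation costs O(log V).
V + E = 61 + 110 = 171
ceil(log2(61)) = 6 (since 2^5 = 32 < 61 <= 64 = 2^6)
Total heap work = (V+E) * ceil(log2(V)) = 171 * 6 = 1026


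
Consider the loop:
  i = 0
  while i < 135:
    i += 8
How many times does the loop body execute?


Starting at i = 0, each iteration adds 8.
Iterations until i >= 135:
  Iteration 1: i = 0 -> i = 8
  Iteration 2: i = 8 -> i = 16
  Iteration 3: i = 16 -> i = 24
  Iteration 4: i = 24 -> i = 32
  Iteration 5: i = 32 -> i = 40
  Iteration 6: i = 40 -> i = 48
  Iteration 7: i = 48 -> i = 56
  Iteration 8: i = 56 -> i = 64
  ... continuing ...
Total iterations = ceil(135/8) = 17


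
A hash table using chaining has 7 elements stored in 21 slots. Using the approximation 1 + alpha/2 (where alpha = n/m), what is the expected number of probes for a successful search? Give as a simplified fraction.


Load factor alpha = n/m = 7/21
Expected probes = 1 + alpha/2 = 1 + 7/(2*21)
= 1 + 7/42
= 42/42 + 7/42
= 49/42
Simplify: 7/6


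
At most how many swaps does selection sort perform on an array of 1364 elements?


Each of the 1363 passes places one element in its final position.
Pass 1: swap minimum into position 0
Pass 2: swap minimum of remaining into position 1
...
Pass 1363: last two elements, one swap
Maximum swaps = 1364 - 1 = 1363


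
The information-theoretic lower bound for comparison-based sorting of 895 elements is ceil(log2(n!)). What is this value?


A binary decision tree of height h has at most 2^h leaves and needs at least n! of them, so h >= ceil(log2(n!)).
895! is far too large to multiply out, so use Stirling's series:
  ln(n!) ~ n ln n - n + (1/2) ln(2 pi n) + 1/(12n)  (error below 1/(360 n^3), negligible here)
  ln(895) = 6.7968237
  n ln n = 895 * 6.7968237 = 6083.1572
  (1/2) ln(2 pi * 895) = (1/2) ln(5623.4508) = 4.3174
  1/(12*895) = 0.0001
  ln(895!) ~ 6083.1572 - 895 + 4.3174 + 0.0001 = 5192.4747
Convert to base 2: log2(895!) = 5192.4747 / ln 2 = 5192.4747 / 0.69314718 = 7491.1575
ceil(7491.1575) = 7492


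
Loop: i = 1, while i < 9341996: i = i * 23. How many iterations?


i multiplies by 23 each step:
i = 1 -> 23 -> 529 -> 12167 -> 279841 -> 6436343 -> 148035889 (stop)
Iterations = ceil(log_23(9341996)) = 6


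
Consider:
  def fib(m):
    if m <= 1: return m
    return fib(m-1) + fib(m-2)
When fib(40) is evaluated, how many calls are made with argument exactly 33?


Let N(m) = number of times fib(m) is called while evaluating fib(40).
N(40) = 1 (the initial call).
N(39) = 1 (only fib(40) calls it).
For 1 <= m <= 38: fib(m) is called by fib(m+1) and fib(m+2), so
  N(m) = N(m+1) + N(m+2).
fib(0) is called only by fib(2), so N(0) = N(2).
Walk down from m=40:
  N(40)=1, N(39)=1, N(38)=2, N(37)=3, N(36)=5, N(35)=8, N(34)=13, N(33)=21
N(33) = 21


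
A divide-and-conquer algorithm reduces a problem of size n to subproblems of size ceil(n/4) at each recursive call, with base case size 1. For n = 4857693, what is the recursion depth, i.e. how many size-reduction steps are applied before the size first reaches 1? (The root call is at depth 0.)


Each step divides the size by 4 (rounding up); after k steps the size is ceil(n/4^k), which equals 1 exactly when 4^k >= n.
So the depth is the smallest k with 4^k >= 4857693, i.e. ceil(log_4(4857693)).
4^11 = 4194304 < 4857693 <= 16777216 = 4^12
Recursion depth = 12


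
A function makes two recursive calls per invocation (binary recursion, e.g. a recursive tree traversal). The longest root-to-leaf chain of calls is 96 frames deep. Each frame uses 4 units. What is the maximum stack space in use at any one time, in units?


Binary recursion: the two calls run one after the other, so only one root-to-leaf chain of frames is on the stack at a time.
Maximum depth (longest chain) = 96 frames
Each frame = 4 units
Max stack space = 96 * 4 = 384


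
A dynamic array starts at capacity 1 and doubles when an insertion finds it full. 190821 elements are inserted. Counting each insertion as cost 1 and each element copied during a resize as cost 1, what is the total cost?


n = 190821
Insertion costs: 190821
Resizes copy 1, 2, 4, ... up to the largest power of 2 that is <= n-1 = 190820, i.e. 131072.
Copy costs = 1 + 2 + 4 + 8 + 16 + 32 + 64 + 128 + 256 + 512 + 1024 + 2048 + 4096 + 8192 + 16384 + 32768 + 65536 + 131072 = 262143
Total = 190821 + 262143 = 452964


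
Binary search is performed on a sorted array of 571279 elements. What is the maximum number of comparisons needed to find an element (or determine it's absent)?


Binary search halves the search space each comparison:
  Step 1: search space = 571279 -> 285639
  Step 2: search space = 285639 -> 142819
  Step 3: search space = 142819 -> 71409
  Step 4: search space = 71409 -> 35704
  Step 5: search space = 35704 -> 17852
  Step 6: search space = 17852 -> 8926
  Step 7: search space = 8926 -> 4463
  Step 8: search space = 4463 -> 2231
  Step 9: search space = 2231 -> 1115
  Step 10: search space = 1115 -> 557
  Step 11: search space = 557 -> 278
  Step 12: search space = 278 -> 139
  Step 13: search space = 139 -> 69
  Step 14: search space = 69 -> 34
  Step 15: search space = 34 -> 17
  Step 16: search space = 17 -> 8
  Step 17: search space = 8 -> 4
  Step 18: search space = 4 -> 2
  Step 19: search space = 2 -> 1
  Step 20: search space = 1 (final check)
Maximum comparisons = floor(log2(571279)) + 1 = 19 + 1 = 20


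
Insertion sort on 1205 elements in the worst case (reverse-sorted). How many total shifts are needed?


In the worst case (reverse-sorted), each element shifts past all previous:
  Element 1: 1 shifts
  Element 2: 2 shifts
  Element 3: 3 shifts
  Element 4: 4 shifts
  Element 5: 5 shifts
  ...
  Element 1204: 1204 shifts
Total = 1 + 2 + ... + 1204
= 1205*(1205-1)/2 = 725410


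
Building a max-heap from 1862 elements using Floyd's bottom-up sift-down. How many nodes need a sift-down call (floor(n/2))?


In a heap of 1862 elements (0-indexed array):
  Last element index: 1861
  Parent of last element: floor((1861 - 1) / 2) = 930
  Internal nodes: indices 0 to 930
  Count = floor(1862/2) = 931


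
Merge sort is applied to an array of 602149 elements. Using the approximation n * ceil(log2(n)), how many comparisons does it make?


Merge sort divides the array into halves recursively.
Number of levels = ceil(log2(602149)) = 20
At each level, approximately n = 602149 comparisons are needed for merging.
Total comparisons ~ n * ceil(log2(n)) = 602149 * 20 = 12042980


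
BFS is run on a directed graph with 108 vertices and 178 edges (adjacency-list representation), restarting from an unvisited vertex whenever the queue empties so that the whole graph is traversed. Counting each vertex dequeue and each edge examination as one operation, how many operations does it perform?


A full BFS traversal dequeues each vertex exactly once and examines each directed edge exactly once.
V = 108 (vertex processing cost)
E = 178 (edge examination cost)
Total operations proportional to V + E = 108 + 178 = 286


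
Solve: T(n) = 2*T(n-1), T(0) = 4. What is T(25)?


Unrolling:
T(25) = 2*T(24) = 2^2*T(23) = ... = 2^25*T(0)
= 2^25 * 4
= 33554432 * 4 = 134217728


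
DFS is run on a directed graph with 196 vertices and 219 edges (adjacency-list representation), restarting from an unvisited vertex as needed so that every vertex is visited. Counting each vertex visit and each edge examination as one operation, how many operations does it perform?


A full DFS traversal processes each vertex exactly once (push/pop on stack).
Each directed edge is examined once.
V = 196, E = 219
V + E = 415


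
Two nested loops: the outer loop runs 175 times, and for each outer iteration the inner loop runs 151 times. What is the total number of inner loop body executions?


Outer loop: 175 iterations
Inner loop: 151 iterations per outer iteration
Total = 175 * 151 = 26425


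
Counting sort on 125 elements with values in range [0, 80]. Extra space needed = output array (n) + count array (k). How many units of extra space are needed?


Output array size: 125 (to store sorted result)
Count array size: 81 (one slot per possible value, range 0 to 80)
Total extra space = 125 + 81 = 206


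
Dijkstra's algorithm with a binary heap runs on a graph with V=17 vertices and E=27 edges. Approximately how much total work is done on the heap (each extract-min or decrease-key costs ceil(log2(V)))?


Dijkstra with a binary heap: each vertex is extracted once, each edge may relax once.
Each heap operation costs O(log V).
V + E = 17 + 27 = 44
ceil(log2(17)) = 5 (since 2^4 = 16 < 17 <= 32 = 2^5)
Total heap work = (V+E) * ceil(log2(V)) = 44 * 5 = 220


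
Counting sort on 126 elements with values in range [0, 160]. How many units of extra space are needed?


Output array size: 126 (to store sorted result)
Count array size: 161 (one slot per possible value, range 0 to 160)
Total extra space = 126 + 161 = 287


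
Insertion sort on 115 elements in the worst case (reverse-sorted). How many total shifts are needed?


In the worst case (reverse-sorted), each element shifts past all previous:
  Element 1: 1 shifts
  Element 2: 2 shifts
  Element 3: 3 shifts
  Element 4: 4 shifts
  Element 5: 5 shifts
  ...
  Element 114: 114 shifts
Total = 1 + 2 + ... + 114
= 115*(115-1)/2 = 6555


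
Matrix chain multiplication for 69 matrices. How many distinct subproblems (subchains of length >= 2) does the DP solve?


Subproblems are indexed by (i, j) where i < j.
Number of such pairs = n*(n-1)/2
= 69 * 68 / 2
= 2346


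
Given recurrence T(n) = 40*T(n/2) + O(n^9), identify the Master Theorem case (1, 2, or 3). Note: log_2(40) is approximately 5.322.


Master Theorem parameters: a=40, b=2, c=9
log_b(a) = 5.322
Compare b^c with a: 2^9 = 512 > 40, so c > log_b(a).
Comparing c=9 vs log_b(a)=5.322:
9 > 5.322 => Case 3
Result: T(n) = O(n^9)
Master Theorem case = 3


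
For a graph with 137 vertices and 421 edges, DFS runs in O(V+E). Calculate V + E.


A full DFS traversal visits each vertex once and examines each edge once.
V = 137
E = 421
Sum = 137 + 421 = 558


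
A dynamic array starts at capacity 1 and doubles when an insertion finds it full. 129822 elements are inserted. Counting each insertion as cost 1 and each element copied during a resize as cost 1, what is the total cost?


n = 129822
Insertion costs: 129822
Resizes copy 1, 2, 4, ... up to the largest power of 2 that is <= n-1 = 129821, i.e. 65536.
Copy costs = 1 + 2 + 4 + 8 + 16 + 32 + 64 + 128 + 256 + 512 + 1024 + 2048 + 4096 + 8192 + 16384 + 32768 + 65536 = 131071
Total = 129822 + 131071 = 260893


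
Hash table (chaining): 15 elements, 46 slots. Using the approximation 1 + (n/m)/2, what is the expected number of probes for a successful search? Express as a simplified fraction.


Computing expected probes:
alpha = 15/46
= 1 + alpha/2
= 1 + 15/(2*46)
= (2*46 + 15) / (2*46)
= 107/92


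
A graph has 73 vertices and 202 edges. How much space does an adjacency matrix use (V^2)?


Adjacency matrix: V x V grid of entries
Space = V^2 = 73^2 = 73 * 73 = 5329


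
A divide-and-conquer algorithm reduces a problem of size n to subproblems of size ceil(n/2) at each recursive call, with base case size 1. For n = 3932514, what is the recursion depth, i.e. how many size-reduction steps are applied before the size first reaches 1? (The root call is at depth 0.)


Each step divides the size by 2 (rounding up); after k steps the size is ceil(n/2^k), which equals 1 exactly when 2^k >= n.
So the depth is the smallest k with 2^k >= 3932514, i.e. ceil(log_2(3932514)).
2^21 = 2097152 < 3932514 <= 4194304 = 2^22
Recursion depth = 22


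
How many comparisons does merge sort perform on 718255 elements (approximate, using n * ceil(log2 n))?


Recursion depth: ceil(log2(718255)) = 20
Each recursion level merges n = 718255 elements
Total = 718255 * 20 = 14365100


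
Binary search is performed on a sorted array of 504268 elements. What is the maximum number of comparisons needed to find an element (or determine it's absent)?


Binary search halves the search space each comparison:
  Step 1: search space = 504268 -> 252134
  Step 2: search space = 252134 -> 126067
  Step 3: search space = 126067 -> 63033
  Step 4: search space = 63033 -> 31516
  Step 5: search space = 31516 -> 15758
  Step 6: search space = 15758 -> 7879
  Step 7: search space = 7879 -> 3939
  Step 8: search space = 3939 -> 1969
  Step 9: search space = 1969 -> 984
  Step 10: search space = 984 -> 492
  Step 11: search space = 492 -> 246
  Step 12: search space = 246 -> 123
  Step 13: search space = 123 -> 61
  Step 14: search space = 61 -> 30
  Step 15: search space = 30 -> 15
  Step 16: search space = 15 -> 7
  Step 17: search space = 7 -> 3
  Step 18: search space = 3 -> 1
  Step 19: search space = 1 (final check)
Maximum comparisons = floor(log2(504268)) + 1 = 18 + 1 = 19


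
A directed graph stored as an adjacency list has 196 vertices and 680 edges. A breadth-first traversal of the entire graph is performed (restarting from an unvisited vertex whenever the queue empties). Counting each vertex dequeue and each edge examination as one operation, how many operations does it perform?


A full BFS traversal dequeues each vertex once and examines each edge once.
Vertex visits: 196
Edge visits: 680
V + E = 196 + 680 = 876


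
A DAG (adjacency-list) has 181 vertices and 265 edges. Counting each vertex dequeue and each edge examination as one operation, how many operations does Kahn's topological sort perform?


V = 181 (vertex processing)
E = 265 (edge processing)
V + E = 181 + 265 = 446


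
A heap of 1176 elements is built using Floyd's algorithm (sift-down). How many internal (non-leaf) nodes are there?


Leaf nodes occupy roughly half the array.
Sift-down is called for each internal node, starting from the last one.
Internal nodes = floor(n/2) = floor(1176/2) = 588


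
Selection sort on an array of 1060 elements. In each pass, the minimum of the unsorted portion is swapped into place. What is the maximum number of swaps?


Selection sort performs one swap per pass:
  Pass 1: find min in positions 0 to 1059, swap with position 0
  Pass 2: find min in positions 1 to 1059, swap with position 1
  Pass 3: find min in positions 2 to 1059, swap with position 2
  Pass 4: find min in positions 3 to 1059, swap with position 3
  Pass 5: find min in positions 4 to 1059, swap with position 4
  ... (1054 more passes)
Total passes (and swaps) = n - 1 = 1060 - 1 = 1059


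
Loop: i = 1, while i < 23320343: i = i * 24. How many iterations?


i multiplies by 24 each step:
i = 1 -> 24 -> 576 -> 13824 -> 331776 -> 7962624 -> 191102976 (stop)
Iterations = ceil(log_24(23320343)) = 6


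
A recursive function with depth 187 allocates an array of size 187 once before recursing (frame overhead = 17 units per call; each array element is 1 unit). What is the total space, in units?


Array allocation: 187 units (allocated once)
Stack frames: 187 deep * 17 per frame = 3179 units
Total = 187 + 3179 = 3366


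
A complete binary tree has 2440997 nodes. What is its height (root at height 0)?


In a complete binary tree, level k holds nodes 2^k .. 2^(k+1)-1 (1-indexed).
Height = floor(log2(n)) = floor(log2(2440997)) = 21
Check: 2^21 = 2097152 <= 2440997 < 4194304 = 2^22


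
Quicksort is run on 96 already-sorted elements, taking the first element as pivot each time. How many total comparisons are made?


Sum of comparisons per partition:
95 + 94 + ... + 1 + 0
= 96 * (96 - 1) / 2
= 96 * 95 / 2
= 4560


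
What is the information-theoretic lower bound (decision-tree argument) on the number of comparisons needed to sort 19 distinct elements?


A binary decision tree of height h has at most 2^h leaves and needs at least n! of them, so h >= ceil(log2(n!)).
Compute 19! as a running product:
  x2 = 2, x3 = 6, x4 = 24, x5 = 120
  x6 = 720, x7 = 5040, x8 = 40320, x9 = 362880
  x10 = 3628800, x11 = 39916800, x12 = 479001600, x13 = 6227020800
  x14 = 87178291200, x15 = 1307674368000, x16 = 20922789888000, x17 = 355687428096000
  x18 = 6402373705728000, x19 = 121645100408832000
19! = 121645100408832000
Bracket between powers of 2:
  2^56 = 72057594037927936 < 121645100408832000 <= 144115188075855872 = 2^57
So ceil(log2(19!)) = 57


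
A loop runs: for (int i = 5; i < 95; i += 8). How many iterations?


Loop starts at i = 5, increments by 8, stops when i >= 95.
Number of iterations = ceil((95 - 5) / 8)
= ceil(90 / 8)
= 12


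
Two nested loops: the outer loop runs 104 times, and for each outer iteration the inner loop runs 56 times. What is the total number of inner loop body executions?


Outer loop: 104 iterations
Inner loop: 56 iterations per outer iteration
Total = 104 * 56 = 5824


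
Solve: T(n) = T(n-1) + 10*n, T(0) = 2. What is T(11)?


Expanding the recurrence:
T(11) = T(10) + 10*11
       = T(9) + 10*10 + 10*11
       ...
       = T(0) + 10*(1 + 2 + ... + 11)
       = 2 + 10 * 11*12/2
       = 2 + 10 * 66
       = 2 + 660 = 662


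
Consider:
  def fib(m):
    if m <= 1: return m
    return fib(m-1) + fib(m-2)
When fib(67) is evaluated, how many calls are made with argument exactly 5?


Let N(m) = number of times fib(m) is called while evaluating fib(67).
N(67) = 1 (the initial call).
N(66) = 1 (only fib(67) calls it).
For 1 <= m <= 65: fib(m) is called by fib(m+1) and fib(m+2), so
  N(m) = N(m+1) + N(m+2).
fib(0) is called only by fib(2), so N(0) = N(2).
Walk down from m=67:
  N(67)=1, N(66)=1, N(65)=2, N(64)=3, N(63)=5, N(62)=8, N(61)=13, N(60)=21, N(59)=34, N(58)=55, N(57)=89, N(56)=144, N(55)=233, N(54)=377, N(53)=610, N(52)=987, N(51)=1597, N(50)=2584, N(49)=4181, N(48)=6765, N(47)=10946, N(46)=17711, N(45)=28657, N(44)=46368, N(43)=75025, N(42)=121393, N(41)=196418, N(40)=317811, N(39)=514229, N(38)=832040, N(37)=1346269, N(36)=2178309, N(35)=3524578, N(34)=5702887, N(33)=9227465, N(32)=14930352, N(31)=24157817, N(30)=39088169, N(29)=63245986, N(28)=102334155, N(27)=165580141, N(26)=267914296, N(25)=433494437, N(24)=701408733, N(23)=1134903170, N(22)=1836311903, N(21)=2971215073, N(20)=4807526976, N(19)=7778742049, N(18)=12586269025, N(17)=20365011074, N(16)=32951280099, N(15)=53316291173, N(14)=86267571272, N(13)=139583862445, N(12)=225851433717, N(11)=365435296162, N(10)=591286729879, N(9)=956722026041, N(8)=1548008755920, N(7)=2504730781961, N(6)=4052739537881, N(5)=6557470319842
N(5) = 6557470319842


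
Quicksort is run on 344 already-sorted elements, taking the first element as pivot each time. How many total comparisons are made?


Sum of comparisons per partition:
343 + 342 + ... + 1 + 0
= 344 * (344 - 1) / 2
= 344 * 343 / 2
= 58996


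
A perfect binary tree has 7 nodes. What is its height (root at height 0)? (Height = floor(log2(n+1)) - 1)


For a perfect binary tree of height h: n = 2^(h+1) - 1, so h = log2(n+1) - 1.
  n + 1 = 8 = 2^3
  log2(8) = 3
  height = 3 - 1 = 2


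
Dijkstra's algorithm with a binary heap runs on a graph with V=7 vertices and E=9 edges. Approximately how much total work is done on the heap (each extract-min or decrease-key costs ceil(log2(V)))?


Dijkstra with a binary heap: each vertex is extracted once, each edge may relax once.
Each heap operation costs O(log V).
V + E = 7 + 9 = 16
ceil(log2(7)) = 3 (since 2^2 = 4 < 7 <= 8 = 2^3)
Total heap work = (V+E) * ceil(log2(V)) = 16 * 3 = 48


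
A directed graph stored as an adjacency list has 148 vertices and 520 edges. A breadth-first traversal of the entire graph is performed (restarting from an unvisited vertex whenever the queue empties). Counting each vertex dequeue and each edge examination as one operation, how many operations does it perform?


A full BFS traversal dequeues each vertex once and examines each edge once.
Vertex visits: 148
Edge visits: 520
V + E = 148 + 520 = 668


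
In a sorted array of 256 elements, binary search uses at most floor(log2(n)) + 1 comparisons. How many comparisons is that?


Halving sequence: 256 -> 128 -> 64 -> 32 -> 16 -> 8 -> 4 -> 2 -> 1
Number of halvings = 8
Max comparisons = 8 + 1 = 9


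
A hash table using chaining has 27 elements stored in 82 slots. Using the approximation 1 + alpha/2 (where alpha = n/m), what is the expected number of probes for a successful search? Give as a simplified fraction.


Load factor alpha = n/m = 27/82
Expected probes = 1 + alpha/2 = 1 + 27/(2*82)
= 1 + 27/164
= 164/164 + 27/164
= 191/164


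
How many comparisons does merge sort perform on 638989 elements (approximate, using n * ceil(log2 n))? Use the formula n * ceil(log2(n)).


Recursion depth: ceil(log2(638989)) = 20
Each recursion level merges n = 638989 elements
Total = 638989 * 20 = 12779780


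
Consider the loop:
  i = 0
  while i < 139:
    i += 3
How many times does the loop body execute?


Starting at i = 0, each iteration adds 3.
Iterations until i >= 139:
  Iteration 1: i = 0 -> i = 3
  Iteration 2: i = 3 -> i = 6
  Iteration 3: i = 6 -> i = 9
  Iteration 4: i = 9 -> i = 12
  Iteration 5: i = 12 -> i = 15
  Iteration 6: i = 15 -> i = 18
  Iteration 7: i = 18 -> i = 21
  Iteration 8: i = 21 -> i = 24
  ... continuing ...
Total iterations = ceil(139/3) = 47


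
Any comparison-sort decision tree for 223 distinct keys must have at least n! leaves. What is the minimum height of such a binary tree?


A binary decision tree of height h has at most 2^h leaves and needs at least n! of them, so h >= ceil(log2(n!)).
223! is far too large to multiply out, so use Stirling's series:
  ln(n!) ~ n ln n - n + (1/2) ln(2 pi n) + 1/(12n)  (error below 1/(360 n^3), negligible here)
  ln(223) = 5.4071718
  n ln n = 223 * 5.4071718 = 1205.7993
  (1/2) ln(2 pi * 223) = (1/2) ln(1401.1503) = 3.6225
  1/(12*223) = 0.0004
  ln(223!) ~ 1205.7993 - 223 + 3.6225 + 0.0004 = 986.4222
Convert to base 2: log2(223!) = 986.4222 / ln 2 = 986.4222 / 0.69314718 = 1423.1064
ceil(1423.1064) = 1424


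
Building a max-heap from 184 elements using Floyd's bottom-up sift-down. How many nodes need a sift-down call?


In a heap of 184 elements (0-indexed array):
  Last element index: 183
  Parent of last element: floor((183 - 1) / 2) = 91
  Internal nodes: indices 0 to 91
  Count = floor(184/2) = 92


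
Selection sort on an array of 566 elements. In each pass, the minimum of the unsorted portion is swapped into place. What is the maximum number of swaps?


Selection sort performs one swap per pass:
  Pass 1: find min in positions 0 to 565, swap with position 0
  Pass 2: find min in positions 1 to 565, swap with position 1
  Pass 3: find min in positions 2 to 565, swap with position 2
  Pass 4: find min in positions 3 to 565, swap with position 3
  Pass 5: find min in positions 4 to 565, swap with position 4
  ... (560 more passes)
Total passes (and swaps) = n - 1 = 566 - 1 = 565


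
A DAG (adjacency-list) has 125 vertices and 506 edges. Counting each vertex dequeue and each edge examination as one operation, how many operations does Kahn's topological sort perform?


V = 125 (vertex processing)
E = 506 (edge processing)
V + E = 125 + 506 = 631


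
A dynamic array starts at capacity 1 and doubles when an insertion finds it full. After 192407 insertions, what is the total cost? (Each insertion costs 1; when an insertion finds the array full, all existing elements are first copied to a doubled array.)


Insertion cost: 192407 (one per element)
Resizes occur just before inserting elements 2, 3, 5, 9, ...
Elements copied at each resize: 1 + 2 + 4 + 8 + 16 + 32 + 64 + 128 + 256 + 512 + 1024 + 2048 + 4096 + 8192 + 16384 + 32768 + 65536 + 131072
Sum of copies = 262143 (geometric series: 2^k - 1)
Total = 192407 + 262143 = 454550


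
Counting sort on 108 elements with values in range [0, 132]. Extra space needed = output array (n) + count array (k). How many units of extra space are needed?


Output array size: 108 (to store sorted result)
Count array size: 133 (one slot per possible value, range 0 to 132)
Total extra space = 108 + 133 = 241


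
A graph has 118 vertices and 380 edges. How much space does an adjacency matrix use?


Adjacency matrix: V x V grid of entries
Space = V^2 = 118^2 = 118 * 118 = 13924


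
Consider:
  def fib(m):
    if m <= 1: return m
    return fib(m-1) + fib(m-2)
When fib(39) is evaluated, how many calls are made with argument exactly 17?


Let N(m) = number of times fib(m) is called while evaluating fib(39).
N(39) = 1 (the initial call).
N(38) = 1 (only fib(39) calls it).
For 1 <= m <= 37: fib(m) is called by fib(m+1) and fib(m+2), so
  N(m) = N(m+1) + N(m+2).
fib(0) is called only by fib(2), so N(0) = N(2).
Walk down from m=39:
  N(39)=1, N(38)=1, N(37)=2, N(36)=3, N(35)=5, N(34)=8, N(33)=13, N(32)=21, N(31)=34, N(30)=55, N(29)=89, N(28)=144, N(27)=233, N(26)=377, N(25)=610, N(24)=987, N(23)=1597, N(22)=2584, N(21)=4181, N(20)=6765, N(19)=10946, N(18)=17711, N(17)=28657
N(17) = 28657


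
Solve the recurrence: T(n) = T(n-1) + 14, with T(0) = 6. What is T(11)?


Unrolling the recurrence:
T(11) = T(10) + 14
       = T(9) + 14 + 14
       = T(8) + 14*3
       ...
       = T(0) + 14*11
       = 6 + 154 = 160


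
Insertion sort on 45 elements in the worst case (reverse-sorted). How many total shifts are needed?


In the worst case (reverse-sorted), each element shifts past all previous:
  Element 1: 1 shifts
  Element 2: 2 shifts
  Element 3: 3 shifts
  Element 4: 4 shifts
  Element 5: 5 shifts
  ...
  Element 44: 44 shifts
Total = 1 + 2 + ... + 44
= 45*(45-1)/2 = 990


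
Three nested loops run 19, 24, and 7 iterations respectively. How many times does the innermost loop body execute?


Loop 1 (outermost): 19 iterations
Loop 2 (middle): 24 iterations per outer
Loop 3 (innermost): 7 iterations per middle
Total = 19 * 24 * 7 = 3192


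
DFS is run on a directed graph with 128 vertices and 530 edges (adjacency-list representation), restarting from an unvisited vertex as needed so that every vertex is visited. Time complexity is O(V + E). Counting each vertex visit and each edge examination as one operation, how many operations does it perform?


A full DFS traversal processes each vertex exactly once (push/pop on stack).
Each directed edge is examined once.
V = 128, E = 530
V + E = 658


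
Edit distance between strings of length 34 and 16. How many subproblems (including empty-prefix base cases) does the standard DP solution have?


The table includes base cases (empty prefixes).
Rows: (m+1) = 35
Columns: (n+1) = 17
Total = 35 * 17 = 595


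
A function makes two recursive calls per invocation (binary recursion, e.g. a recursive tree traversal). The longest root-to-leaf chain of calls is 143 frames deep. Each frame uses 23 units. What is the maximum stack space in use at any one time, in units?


Binary recursion: the two calls run one after the other, so only one root-to-leaf chain of frames is on the stack at a time.
Maximum depth (longest chain) = 143 frames
Each frame = 23 units
Max stack space = 143 * 23 = 3289


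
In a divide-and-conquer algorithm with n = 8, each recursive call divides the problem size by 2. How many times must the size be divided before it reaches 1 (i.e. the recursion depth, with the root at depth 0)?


Number of divisions = log_2(8)
Sizes: 8 -> 4 -> 2 -> 1 (3 divisions)
Recursion depth = 3


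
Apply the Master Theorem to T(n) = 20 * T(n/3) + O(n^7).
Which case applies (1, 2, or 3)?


The Master Theorem: T(n) = a*T(n/b) + O(n^c)
  a = 20, b = 3, c = 7
log_b(a) = log_3(20) ~ 2.727
Compare b^c with a: 3^7 = 2187 > 20, so c > log_b(a).
Since c > log_b(a), Case 3 applies.
T(n) = O(n^7)
Master Theorem case = 3


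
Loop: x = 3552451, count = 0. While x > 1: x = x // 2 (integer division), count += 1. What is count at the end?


The variable x halves each step:
x = 3552451 -> 1776225 -> 888112 -> 444056 -> 222028 -> 111014 -> 55507 -> 27753 -> 13876 -> 6938 -> 3469 -> 1734 -> 867 -> 433 -> 216 -> 108 -> 54 -> 27 -> 13 -> 6 -> 3 -> 1
Number of halvings = floor(log2(3552451)) = 21


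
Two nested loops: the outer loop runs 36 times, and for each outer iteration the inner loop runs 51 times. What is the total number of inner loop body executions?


Outer loop: 36 iterations
Inner loop: 51 iterations per outer iteration
Total = 36 * 51 = 1836


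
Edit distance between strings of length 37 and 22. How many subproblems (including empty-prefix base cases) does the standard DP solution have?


The table includes base cases (empty prefixes).
Rows: (m+1) = 38
Columns: (n+1) = 23
Total = 38 * 23 = 874


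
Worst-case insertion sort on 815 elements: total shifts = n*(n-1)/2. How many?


Sum of shifts = 1 + 2 + 3 + ... + 814
= 815 * 814 / 2
= 663410 / 2
= 331705


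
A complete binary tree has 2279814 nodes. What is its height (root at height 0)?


In a complete binary tree, level k holds nodes 2^k .. 2^(k+1)-1 (1-indexed).
Height = floor(log2(n)) = floor(log2(2279814)) = 21
Check: 2^21 = 2097152 <= 2279814 < 4194304 = 2^22


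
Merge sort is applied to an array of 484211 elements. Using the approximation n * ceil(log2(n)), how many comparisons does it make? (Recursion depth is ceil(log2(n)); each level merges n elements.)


Merge sort divides the array into halves recursively.
Number of levels = ceil(log2(484211)) = 19
At each level, approximately n = 484211 comparisons are needed for merging.
Total comparisons ~ n * ceil(log2(n)) = 484211 * 19 = 9200009


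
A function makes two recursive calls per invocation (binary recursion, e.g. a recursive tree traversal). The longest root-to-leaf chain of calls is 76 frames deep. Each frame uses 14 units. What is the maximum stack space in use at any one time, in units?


Binary recursion: the two calls run one after the other, so only one root-to-leaf chain of frames is on the stack at a time.
Maximum depth (longest chain) = 76 frames
Each frame = 14 units
Max stack space = 76 * 14 = 1064


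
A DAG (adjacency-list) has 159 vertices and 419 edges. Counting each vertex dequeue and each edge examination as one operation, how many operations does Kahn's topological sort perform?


V = 159 (vertex processing)
E = 419 (edge processing)
V + E = 159 + 419 = 578


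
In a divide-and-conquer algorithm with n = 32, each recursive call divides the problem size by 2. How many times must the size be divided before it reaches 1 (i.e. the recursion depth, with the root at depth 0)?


Number of divisions = log_2(32)
Sizes: 32 -> 16 -> 8 -> 4 -> 2 -> 1 (5 divisions)
Recursion depth = 5


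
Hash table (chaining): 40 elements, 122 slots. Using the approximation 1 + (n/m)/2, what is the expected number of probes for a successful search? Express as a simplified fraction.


Computing expected probes:
alpha = 40/122
= 1 + alpha/2
= 1 + 40/(2*122)
= (2*122 + 40) / (2*122)
= 284/244 = 71/61


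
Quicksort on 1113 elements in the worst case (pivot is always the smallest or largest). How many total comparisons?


In the worst case, each partition step picks the worst pivot:
  Partition 1: 1112 comparisons (n-1 elements to compare)
  Partition 2: 1111 comparisons
  Partition 3: 1110 comparisons
  Partition 4: 1109 comparisons
  Partition 5: 1108 comparisons
  ...
  Last partition: 0 comparisons
Total = (n-1) + (n-2) + ... + 1 + 0 = n*(n-1)/2
= 1113*1112/2 = 618828


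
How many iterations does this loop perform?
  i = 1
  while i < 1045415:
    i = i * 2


The loop variable doubles each iteration:
i = 1 -> 2 -> 4 -> 8 -> 16 -> 32 -> 64 -> 128 -> 256 -> 512 -> 1024 -> 2048 -> 4096 -> 8192 -> 16384 -> 32768 -> 65536 -> 131072 -> 262144 -> 524288 -> 1048576 (stop, 1048576 >= 1045415)
Number of doublings = ceil(log2(1045415)) = 20


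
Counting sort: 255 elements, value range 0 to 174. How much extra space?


n = 255 (output array)
k = 175 (count array for 175 distinct values)
Extra space = 255 + 175 = 430


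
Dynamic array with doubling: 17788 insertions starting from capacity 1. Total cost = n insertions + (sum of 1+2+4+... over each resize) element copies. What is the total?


n = 17788
Insertion costs: 17788
Resizes copy 1, 2, 4, ... up to the largest power of 2 that is <= n-1 = 17787, i.e. 16384.
Copy costs = 1 + 2 + 4 + 8 + 16 + 32 + 64 + 128 + 256 + 512 + 1024 + 2048 + 4096 + 8192 + 16384 = 32767
Total = 17788 + 32767 = 50555
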